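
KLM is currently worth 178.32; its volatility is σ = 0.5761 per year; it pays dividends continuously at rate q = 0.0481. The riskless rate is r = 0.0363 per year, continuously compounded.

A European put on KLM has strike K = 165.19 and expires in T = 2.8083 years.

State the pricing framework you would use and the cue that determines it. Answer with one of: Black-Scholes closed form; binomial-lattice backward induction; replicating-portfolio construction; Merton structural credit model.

framework: Black-Scholes closed form

Key observation: the instrument is a plain European put (strike 165.19) on a lognormal asset; the exact continuous-time formula applies directly.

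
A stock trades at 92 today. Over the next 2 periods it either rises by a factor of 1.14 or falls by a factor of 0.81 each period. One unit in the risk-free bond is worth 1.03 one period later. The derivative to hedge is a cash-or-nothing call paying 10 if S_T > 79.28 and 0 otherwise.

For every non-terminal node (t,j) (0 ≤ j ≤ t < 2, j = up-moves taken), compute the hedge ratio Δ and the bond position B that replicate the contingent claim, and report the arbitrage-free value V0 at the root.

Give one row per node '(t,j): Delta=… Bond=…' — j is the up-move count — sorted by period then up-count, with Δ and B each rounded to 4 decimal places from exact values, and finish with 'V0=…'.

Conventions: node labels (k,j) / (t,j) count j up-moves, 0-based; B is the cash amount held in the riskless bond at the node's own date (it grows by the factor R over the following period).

(0,0): Delta=0.1066 Bond=-1.4282
(1,0): Delta=0.4066 Bond=-23.8305
(1,1): Delta=0.0000 Bond=9.7087
V0=8.3786

Arbitrage-free pricing uses the up-move probability p* = (R−d)/(u−d) = 0.6667, discounting each step at R = 1.03.
Payoffs at expiry: V(2,0)=0.0000, V(2,1)=10.0000, V(2,2)=10.0000
Node (1,0) S=74.5200: V=(p*·10.0000+(1−p*)·0.0000)/1.03=6.4725; Δ=(10.0000−0.0000)/(84.9528−60.3612)=0.4066; B=V−Δ·S=-23.8305
Node (1,1) S=104.8800: V=(p*·10.0000+(1−p*)·10.0000)/1.03=9.7087; Δ=(10.0000−10.0000)/(119.5632−84.9528)=0.0000; B=V−Δ·S=9.7087
Node (0,0) S=92.0000: V=(p*·9.7087+(1−p*)·6.4725)/1.03=8.3786; Δ=(9.7087−6.4725)/(104.8800−74.5200)=0.1066; B=V−Δ·S=-1.4282
Check: Δ(0,0)·S0 + B(0,0) = 8.3786 = V0.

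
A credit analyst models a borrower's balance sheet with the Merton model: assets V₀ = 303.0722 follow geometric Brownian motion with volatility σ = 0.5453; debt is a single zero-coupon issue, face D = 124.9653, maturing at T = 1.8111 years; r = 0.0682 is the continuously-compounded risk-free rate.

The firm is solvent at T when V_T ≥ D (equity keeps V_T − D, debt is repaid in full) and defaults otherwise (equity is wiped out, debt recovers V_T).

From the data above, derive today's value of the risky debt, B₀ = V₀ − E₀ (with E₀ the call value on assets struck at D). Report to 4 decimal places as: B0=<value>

Equity is a call on the firm's assets struck at D = 124.9653:
d₁ = [ln(V₀/D) + (r + σ²/2)T] / (σ√T)
   = [ln(303.0722/124.9653) + (0.0682 + 0.5·0.5453²)·1.8111] / (0.5453·√1.8111)
   = [0.885935 + 0.392784] / 0.733849 = 1.742483
d₂ = d₁ − σ√T = 1.742483 − 0.733849 = 1.008634
N(d₁) = 0.959288,  N(d₂) = 0.843425,  e^(−rT) = 0.883807
E₀ = V₀·N(d₁) − D·e^(−rT)·N(d₂)
   = 303.0722·0.959288 − 124.9653·0.883807·0.843425 = 197.581335
B₀ = V₀ − E₀ = 303.0722 − 197.581335 = 105.490865

B0=105.4909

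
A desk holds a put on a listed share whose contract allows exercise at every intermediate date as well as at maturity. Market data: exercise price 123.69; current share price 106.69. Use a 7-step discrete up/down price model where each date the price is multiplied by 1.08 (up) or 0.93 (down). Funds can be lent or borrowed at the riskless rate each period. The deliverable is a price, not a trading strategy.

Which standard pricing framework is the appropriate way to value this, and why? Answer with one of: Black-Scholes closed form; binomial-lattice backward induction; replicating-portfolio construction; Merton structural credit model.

Key observation: an American put (K = 123.69, S₀ = 106.69) on a 7-date tree has no closed form — the optimal stopping decision is embedded and must be resolved recursively from expiry.

framework: binomial-lattice backward induction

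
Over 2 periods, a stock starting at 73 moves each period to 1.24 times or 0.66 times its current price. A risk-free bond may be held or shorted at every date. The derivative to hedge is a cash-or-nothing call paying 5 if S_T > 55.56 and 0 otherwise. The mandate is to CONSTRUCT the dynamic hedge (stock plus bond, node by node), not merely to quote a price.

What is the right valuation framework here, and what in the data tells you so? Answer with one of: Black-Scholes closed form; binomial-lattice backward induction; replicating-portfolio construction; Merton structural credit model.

framework: replicating-portfolio construction

Key observation: the deliverable is the dynamic trading strategy on the 2-step tree (spot 73, moves 1.24 and 0.66), so the valuation must go through the node-by-node replicating-portfolio solve.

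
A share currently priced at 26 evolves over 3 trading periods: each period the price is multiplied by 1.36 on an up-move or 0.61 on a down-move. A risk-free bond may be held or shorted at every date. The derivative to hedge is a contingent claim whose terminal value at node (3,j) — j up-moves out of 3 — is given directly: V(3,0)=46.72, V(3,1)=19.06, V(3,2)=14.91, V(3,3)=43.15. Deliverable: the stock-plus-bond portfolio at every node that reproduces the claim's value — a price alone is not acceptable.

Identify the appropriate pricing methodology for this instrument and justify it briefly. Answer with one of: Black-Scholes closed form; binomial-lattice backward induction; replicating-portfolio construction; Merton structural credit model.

Key observation: a price alone would not answer the question — the per-node share/bond construction on the spot-26, 1.36/0.61 tree is required, and only the replicating-portfolio method yields it.

framework: replicating-portfolio construction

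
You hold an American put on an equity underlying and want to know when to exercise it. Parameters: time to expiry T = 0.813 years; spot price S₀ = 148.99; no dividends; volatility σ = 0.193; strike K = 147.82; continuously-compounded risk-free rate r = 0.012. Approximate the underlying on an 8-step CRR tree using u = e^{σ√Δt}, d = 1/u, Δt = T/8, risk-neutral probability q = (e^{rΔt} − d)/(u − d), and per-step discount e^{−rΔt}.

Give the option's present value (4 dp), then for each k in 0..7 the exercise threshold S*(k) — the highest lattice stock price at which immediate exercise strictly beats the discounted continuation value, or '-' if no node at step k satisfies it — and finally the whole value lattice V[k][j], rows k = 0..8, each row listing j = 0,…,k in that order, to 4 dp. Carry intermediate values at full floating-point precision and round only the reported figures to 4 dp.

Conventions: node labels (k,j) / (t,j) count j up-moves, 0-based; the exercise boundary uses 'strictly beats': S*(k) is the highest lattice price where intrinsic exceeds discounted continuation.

price = 8.9302
boundary = - - - - 116.4865 123.8786 116.4865 123.8786
tree:
8.9302
12.8872 4.9078
18.0141 7.6788 2.0876
24.2652 11.6693 3.6191 0.5274
31.3335 17.1006 6.1466 1.0446 0.0000
38.2844 23.9414 10.1508 2.0691 0.0000 0.0000
44.8205 31.3335 16.0967 4.0985 0.0000 0.0000 0.0000
50.9666 38.2844 23.9414 8.1182 0.0000 0.0000 0.0000 0.0000
56.7460 44.8205 31.3335 16.0804 0.0000 0.0000 0.0000 0.0000 0.0000

Δt=0.10162, u=1.06346, d=0.94033, q=0.49453, disc=e^(-rΔt)=0.99878
k=8 terminal: V=max(K-S,0) → 56.7460 44.8205 31.3335 16.0804 0.0000 0.0000 0.0000 0.0000 0.0000
k=7: j=0 S=96.8534 intr=50.9666 cont=50.7865 V=50.9666[EX]; j=1 S=109.5356 intr=38.2844 cont=38.1042 V=38.2844[EX]; j=2 S=123.8786 intr=23.9414 cont=23.7613 V=23.9414[EX]; j=3 S=140.0996 intr=7.7204 cont=8.1182 V=8.1182[hold]; j=4 S=158.4446 intr=0.0000 cont=0.0000 V=0.0000[hold]; j=5 S=179.1918 intr=0.0000 cont=0.0000 V=0.0000[hold]; j=6 S=202.6557 intr=0.0000 cont=0.0000 V=0.0000[hold]; j=7 S=229.1920 intr=0.0000 cont=0.0000 V=0.0000[hold]  S*(7)=123.8786
k=6: j=0 S=102.9995 intr=44.8205 cont=44.6403 V=44.8205[EX]; j=1 S=116.4865 intr=31.3335 cont=31.1533 V=31.3335[EX]; j=2 S=131.7396 intr=16.0804 cont=16.0967 V=16.0967[hold]; j=3 S=148.9900 intr=0.0000 cont=4.0985 V=4.0985[hold]; j=4 S=168.4992 intr=0.0000 cont=0.0000 V=0.0000[hold]; j=5 S=190.5629 intr=0.0000 cont=0.0000 V=0.0000[hold]; j=6 S=215.5158 intr=0.0000 cont=0.0000 V=0.0000[hold]  S*(6)=116.4865
k=5: j=0 S=109.5356 intr=38.2844 cont=38.1042 V=38.2844[EX]; j=1 S=123.8786 intr=23.9414 cont=23.7693 V=23.9414[EX]; j=2 S=140.0996 intr=7.7204 cont=10.1508 V=10.1508[hold]; j=3 S=158.4446 intr=0.0000 cont=2.0691 V=2.0691[hold]; j=4 S=179.1918 intr=0.0000 cont=0.0000 V=0.0000[hold]; j=5 S=202.6557 intr=0.0000 cont=0.0000 V=0.0000[hold]  S*(5)=123.8786
k=4: j=0 S=116.4865 intr=31.3335 cont=31.1533 V=31.3335[EX]; j=1 S=131.7396 intr=16.0804 cont=17.1006 V=17.1006[hold]; j=2 S=148.9900 intr=0.0000 cont=6.1466 V=6.1466[hold]; j=3 S=168.4992 intr=0.0000 cont=1.0446 V=1.0446[hold]; j=4 S=190.5629 intr=0.0000 cont=0.0000 V=0.0000[hold]  S*(4)=116.4865
k=3: j=0 S=123.8786 intr=23.9414 cont=24.2652 V=24.2652[hold]; j=1 S=140.0996 intr=7.7204 cont=11.6693 V=11.6693[hold]; j=2 S=158.4446 intr=0.0000 cont=3.6191 V=3.6191[hold]; j=3 S=179.1918 intr=0.0000 cont=0.5274 V=0.5274[hold]  S*(3)=-
k=2: j=0 S=131.7396 intr=16.0804 cont=18.0141 V=18.0141[hold]; j=1 S=148.9900 intr=0.0000 cont=7.6788 V=7.6788[hold]; j=2 S=168.4992 intr=0.0000 cont=2.0876 V=2.0876[hold]  S*(2)=-
k=1: j=0 S=140.0996 intr=7.7204 cont=12.8872 V=12.8872[hold]; j=1 S=158.4446 intr=0.0000 cont=4.9078 V=4.9078[hold]  S*(1)=-
k=0: j=0 S=148.9900 intr=0.0000 cont=8.9302 V=8.9302[hold]  S*(0)=-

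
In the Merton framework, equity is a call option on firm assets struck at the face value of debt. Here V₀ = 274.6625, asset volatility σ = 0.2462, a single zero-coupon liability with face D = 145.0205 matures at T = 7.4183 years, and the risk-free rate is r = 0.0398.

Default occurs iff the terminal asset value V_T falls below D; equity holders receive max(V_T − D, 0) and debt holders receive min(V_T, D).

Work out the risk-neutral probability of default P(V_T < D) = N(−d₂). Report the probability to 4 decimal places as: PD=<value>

Work the structural quantities from V₀ = 274.6625 against face 145.0205:
d₁ = [ln(V₀/D) + (r + σ²/2)T] / (σ√T)
   = [ln(274.6625/145.0205) + (0.0398 + 0.5·0.2462²)·7.4183] / (0.2462·√7.4183)
   = [0.638668 + 0.520076] / 0.670564 = 1.728015
d₂ = d₁ − σ√T = 1.728015 − 0.670564 = 1.057450
risk-neutral PD = N(−d₂) = N(-1.057450) = 0.145153

PD=0.1452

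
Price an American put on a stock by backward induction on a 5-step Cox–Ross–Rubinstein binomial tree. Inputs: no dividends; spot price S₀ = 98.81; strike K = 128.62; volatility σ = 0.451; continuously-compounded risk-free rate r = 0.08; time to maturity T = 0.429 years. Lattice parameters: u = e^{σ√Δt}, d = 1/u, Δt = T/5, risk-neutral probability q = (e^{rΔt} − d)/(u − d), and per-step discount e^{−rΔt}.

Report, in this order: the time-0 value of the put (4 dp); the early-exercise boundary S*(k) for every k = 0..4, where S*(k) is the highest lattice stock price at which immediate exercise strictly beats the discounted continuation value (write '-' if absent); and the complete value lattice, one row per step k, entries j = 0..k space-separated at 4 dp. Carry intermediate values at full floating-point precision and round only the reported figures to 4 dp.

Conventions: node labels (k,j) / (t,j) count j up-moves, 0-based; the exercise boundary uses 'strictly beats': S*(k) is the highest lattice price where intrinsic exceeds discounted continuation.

price = 31.4249
boundary = - 86.5821 75.8675 86.5821 98.8100
tree:
31.4249
42.0379 20.9502
52.7525 30.4303 11.4942
62.1412 42.0379 18.9189 4.0198
70.3680 52.7525 29.8100 7.9834 0.0000
77.5768 62.1412 42.0379 15.8552 0.0000 0.0000

Δt=0.08580, u=1.14123, d=0.87625, q=0.49301, disc=e^(-rΔt)=0.99316
k=5 terminal: V=max(K-S,0) → 77.5768 62.1412 42.0379 15.8552 0.0000 0.0000
k=4: j=0 S=58.2520 intr=70.3680 cont=69.4882 V=70.3680[EX]; j=1 S=75.8675 intr=52.7525 cont=51.8727 V=52.7525[EX]; j=2 S=98.8100 intr=29.8100 cont=28.9302 V=29.8100[EX]; j=3 S=128.6904 intr=0.0000 cont=7.9834 V=7.9834[hold]; j=4 S=167.6067 intr=0.0000 cont=0.0000 V=0.0000[hold]  S*(4)=98.8100
k=3: j=0 S=66.4788 intr=62.1412 cont=61.2614 V=62.1412[EX]; j=1 S=86.5821 intr=42.0379 cont=41.1580 V=42.0379[EX]; j=2 S=112.7648 intr=15.8552 cont=18.9189 V=18.9189[hold]; j=3 S=146.8651 intr=0.0000 cont=4.0198 V=4.0198[hold]  S*(3)=86.5821
k=2: j=0 S=75.8675 intr=52.7525 cont=51.8727 V=52.7525[EX]; j=1 S=98.8100 intr=29.8100 cont=30.4303 V=30.4303[hold]; j=2 S=128.6904 intr=0.0000 cont=11.4942 V=11.4942[hold]  S*(2)=75.8675
k=1: j=0 S=86.5821 intr=42.0379 cont=41.4617 V=42.0379[EX]; j=1 S=112.7648 intr=15.8552 cont=20.9502 V=20.9502[hold]  S*(1)=86.5821
k=0: j=0 S=98.8100 intr=29.8100 cont=31.4249 V=31.4249[hold]  S*(0)=-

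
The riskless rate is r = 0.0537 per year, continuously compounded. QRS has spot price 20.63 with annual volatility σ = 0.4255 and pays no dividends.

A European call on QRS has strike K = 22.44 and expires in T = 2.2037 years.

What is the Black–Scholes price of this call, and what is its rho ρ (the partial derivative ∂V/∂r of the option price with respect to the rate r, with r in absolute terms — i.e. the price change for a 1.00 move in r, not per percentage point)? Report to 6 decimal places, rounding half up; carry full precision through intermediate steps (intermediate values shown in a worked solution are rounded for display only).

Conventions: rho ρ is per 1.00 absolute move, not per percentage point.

σ√T = 0.4255·√2.2037 = 0.631649
d₁ = (ln(S/K) + (r+σ²/2)T) / (σ√T) = (ln(20.63/22.44) + (0.0537+0.4255²/2)·2.2037) / 0.631649 = (-0.084099 + 0.317829) / 0.631649 = 0.370032
d₂ = d₁ − σ√T = 0.370032 − 0.631649 = -0.261617
e^{−rT} = 0.888395
N(d₁) = 0.644321,  N(d₂) = 0.396808
Call price V = S·N(d₁) − K·e^{−rT}·N(d₂) = 13.292333 − 7.910605 = 5.381728
ρ = K·T·e^{−rT}·N(d₂) = 17.432601

price = 5.381728
ρ = 17.432601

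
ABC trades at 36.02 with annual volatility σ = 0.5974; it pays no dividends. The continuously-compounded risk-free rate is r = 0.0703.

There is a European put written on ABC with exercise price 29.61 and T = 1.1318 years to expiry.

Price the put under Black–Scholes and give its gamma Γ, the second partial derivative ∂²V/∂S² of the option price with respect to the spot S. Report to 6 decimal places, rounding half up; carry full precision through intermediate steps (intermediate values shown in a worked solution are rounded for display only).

price = 4.263731
Γ = 0.013142

σ√T = 0.5974·√1.1318 = 0.635550
d₁ = (ln(S/K) + (r+σ²/2)T) / (σ√T) = (ln(36.02/29.61) + (0.0703+0.5974²/2)·1.1318) / 0.635550 = (0.195962 + 0.281528) / 0.635550 = 0.751301
d₂ = d₁ − σ√T = 0.751301 − 0.635550 = 0.115751
e^{−rT} = 0.923517
N(−d₁) = 0.226236,  N(−d₂) = 0.453925
Put price V = K·e^{−rT}·N(−d₂) − S·N(−d₁) = 12.412739 − 8.149008 = 4.263731
φ(d₁) = (1/√(2π))·e^{−d₁²/2} = 0.300843
Γ = φ(d₁) / (S·σ·√T) = 0.013142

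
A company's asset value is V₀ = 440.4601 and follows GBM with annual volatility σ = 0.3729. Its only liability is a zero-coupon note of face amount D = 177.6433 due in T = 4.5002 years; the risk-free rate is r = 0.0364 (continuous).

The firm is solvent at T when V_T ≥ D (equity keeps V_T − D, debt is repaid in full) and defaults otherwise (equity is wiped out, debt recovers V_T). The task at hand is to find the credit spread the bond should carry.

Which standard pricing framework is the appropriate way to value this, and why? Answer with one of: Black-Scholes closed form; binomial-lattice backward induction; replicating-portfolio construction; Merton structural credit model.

Key observation: assets follow a GBM and default happens iff V_T < 177.6433; valuing claims on that split (equity as a call, risky debt as the residual) is the structural model's definition.

framework: Merton structural credit model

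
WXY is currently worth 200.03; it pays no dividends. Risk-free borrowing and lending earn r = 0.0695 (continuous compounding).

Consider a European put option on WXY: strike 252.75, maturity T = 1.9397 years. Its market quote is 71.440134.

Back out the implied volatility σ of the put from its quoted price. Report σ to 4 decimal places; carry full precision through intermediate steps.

At σ = 0.5291 the Black–Scholes value reproduces the quote:
σ√T = 0.5291·√1.9397 = 0.736894
d₁ = (ln(S/K) + (r+σ²/2)T) / (σ√T) = (ln(200.03/252.75) + (0.0695+0.5291²/2)·1.9397) / 0.736894 = (-0.233934 + 0.406316) / 0.736894 = 0.233931
d₂ = d₁ − σ√T = 0.233931 − 0.736894 = -0.502963
e^{−rT} = 0.873883
N(−d₁) = 0.407519,  N(−d₂) = 0.692505
V = K·e^{−rT}·N(−d₂) − S·N(−d₁) = 152.956246 − 81.516112 = 71.440134 (the quoted price), and the Black–Scholes price is strictly increasing in σ, so σ is unique

sigma = 0.5291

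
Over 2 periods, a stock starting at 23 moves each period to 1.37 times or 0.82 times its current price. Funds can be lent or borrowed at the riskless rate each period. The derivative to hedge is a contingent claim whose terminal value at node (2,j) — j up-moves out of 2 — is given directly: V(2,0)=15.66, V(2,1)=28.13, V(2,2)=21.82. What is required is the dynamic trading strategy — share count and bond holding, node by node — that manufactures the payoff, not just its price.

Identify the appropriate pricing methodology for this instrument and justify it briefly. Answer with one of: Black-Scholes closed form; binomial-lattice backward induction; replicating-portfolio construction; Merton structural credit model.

framework: replicating-portfolio construction

Key observation: what is demanded is not a single number but the (Δ, B) position at each node of the 1.37/0.82 tree starting at 23; constructing those positions is the replicating-portfolio method.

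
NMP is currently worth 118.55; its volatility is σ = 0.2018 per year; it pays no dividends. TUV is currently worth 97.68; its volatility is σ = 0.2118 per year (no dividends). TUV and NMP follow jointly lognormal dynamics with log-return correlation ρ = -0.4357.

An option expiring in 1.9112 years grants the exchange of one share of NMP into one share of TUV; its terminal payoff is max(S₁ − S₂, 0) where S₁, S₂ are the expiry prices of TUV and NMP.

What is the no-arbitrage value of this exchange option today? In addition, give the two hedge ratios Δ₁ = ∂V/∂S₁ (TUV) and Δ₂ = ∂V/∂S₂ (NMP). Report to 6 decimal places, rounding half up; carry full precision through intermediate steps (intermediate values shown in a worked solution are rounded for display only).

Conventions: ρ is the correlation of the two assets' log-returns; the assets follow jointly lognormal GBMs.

σ_eff = √(σ₁² + σ₂² − 2ρσ₁σ₂) = √(0.2118² + 0.2018² − 2·-0.4357·0.2118·0.2018) = 0.350467
d₁ = (ln(S₁/S₂) + (q₂ − q₁ + σ_eff²/2)T) / (σ_eff√T) = (ln(97.68/118.55) + (0.0 − 0.0 + 0.061414)·1.9112) / 0.484507 = -0.157406
d₂ = d₁ − σ_eff√T = -0.157406 − 0.484507 = -0.641913
N(d₁) = 0.437462,  N(d₂) = 0.260465
V = S₁·e^{−q₁T}·N(d₁) − S₂·e^{−q₂T}·N(d₂) = 42.731335 − 30.878098 = 11.853237
Key observation: r never enters — measured in units of NMP, the claim is a call on S₁/S₂ struck at 1, so only the dividend yields and σ_eff matter.
Δ₁ = e^{−q₁T}·N(d₁) = 0.437462;  Δ₂ = −e^{−q₂T}·N(d₂) = -0.260465

exchange price = 11.853237
Δ1 = 0.437462
Δ2 = -0.260465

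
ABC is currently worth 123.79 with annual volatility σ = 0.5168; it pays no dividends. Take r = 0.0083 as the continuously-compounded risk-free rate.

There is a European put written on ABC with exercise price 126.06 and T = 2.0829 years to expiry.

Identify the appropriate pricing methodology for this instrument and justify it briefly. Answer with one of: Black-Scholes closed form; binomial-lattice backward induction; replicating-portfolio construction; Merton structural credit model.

framework: Black-Scholes closed form

Key observation: with ABC following a GBM at constant σ and r, the European put struck at 126.06 prices in closed form — nothing here needs a stepwise model or a balance sheet.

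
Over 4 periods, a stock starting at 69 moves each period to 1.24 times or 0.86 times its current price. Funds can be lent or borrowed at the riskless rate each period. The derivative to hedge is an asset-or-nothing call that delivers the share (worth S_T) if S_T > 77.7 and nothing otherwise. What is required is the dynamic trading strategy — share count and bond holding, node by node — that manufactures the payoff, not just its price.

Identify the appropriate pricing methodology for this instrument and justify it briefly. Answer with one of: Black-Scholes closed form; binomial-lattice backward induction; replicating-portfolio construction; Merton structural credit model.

framework: replicating-portfolio construction

Key observation: since the answer must list Δ and B at each node of the 1.24/0.86 lattice on 69, the replicating-portfolio method — solving the two-state system at every node — is the one that applies.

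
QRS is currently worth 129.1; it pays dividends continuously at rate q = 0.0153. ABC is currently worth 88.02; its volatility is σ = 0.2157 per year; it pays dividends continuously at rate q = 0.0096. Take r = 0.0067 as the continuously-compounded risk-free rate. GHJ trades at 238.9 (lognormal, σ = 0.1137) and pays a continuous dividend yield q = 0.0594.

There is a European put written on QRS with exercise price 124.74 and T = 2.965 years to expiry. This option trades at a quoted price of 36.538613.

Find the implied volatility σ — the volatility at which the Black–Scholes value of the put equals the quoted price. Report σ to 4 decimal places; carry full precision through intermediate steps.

At σ = 0.4505 the Black–Scholes value reproduces the quote:
σ√T = 0.4505·√2.965 = 0.775724
d₁ = (ln(S/K) + (r−q+σ²/2)T) / (σ√T) = (ln(129.1/124.74) + (0.0067−0.0153+0.4505²/2)·2.965) / 0.775724 = (0.034356 + 0.275375) / 0.775724 = 0.399279
d₂ = d₁ − σ√T = 0.399279 − 0.775724 = -0.376445
e^{−rT} = 0.980331
e^{−qT} = 0.955649
N(−d₁) = 0.344844,  N(−d₂) = 0.646707
V = K·e^{−rT}·N(−d₂) − S·e^{−qT}·N(−d₁) = 79.083463 − 42.544850 = 36.538613 (equal to the quote); since ∂V/∂σ > 0 for all σ, the implied volatility is unique

sigma = 0.4505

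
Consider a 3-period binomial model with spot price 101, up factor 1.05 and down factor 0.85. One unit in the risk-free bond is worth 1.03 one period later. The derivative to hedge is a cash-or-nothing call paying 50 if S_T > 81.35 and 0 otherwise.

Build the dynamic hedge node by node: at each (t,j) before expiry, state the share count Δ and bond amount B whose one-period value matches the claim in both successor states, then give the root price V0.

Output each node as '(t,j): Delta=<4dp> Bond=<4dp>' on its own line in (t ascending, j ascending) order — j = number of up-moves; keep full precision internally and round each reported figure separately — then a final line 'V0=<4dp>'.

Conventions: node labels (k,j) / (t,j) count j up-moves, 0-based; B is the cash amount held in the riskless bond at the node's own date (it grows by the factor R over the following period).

(0,0): Delta=0.4200 Bond=2.0591
(1,0): Delta=2.5445 Bond=-180.2715
(1,1): Delta=0.2289 Bond=22.3867
(2,0): Delta=0.0000 Bond=0.0000
(2,1): Delta=2.7734 Bond=-206.3107
(2,2): Delta=0.0000 Bond=48.5437
V0=44.4759

No-arbitrage ⇒ martingale measure with p* = (R−d)/(u−d) = 0.9000.
Expiry values: V(3,0)=0.0000, V(3,1)=0.0000, V(3,2)=50.0000, V(3,3)=50.0000
  t=2,j=0: stock 72.9725 → up 76.6211 (V=0.0000), down 62.0266 (V=0.0000). Price 0.0000; hedge Δ=0.0000, bond B=0.0000.
  t=2,j=1: stock 90.1425 → up 94.6496 (V=50.0000), down 76.6211 (V=0.0000). Price 43.6893; hedge Δ=2.7734, bond B=-206.3107.
  t=2,j=2: stock 111.3525 → up 116.9201 (V=50.0000), down 94.6496 (V=50.0000). Price 48.5437; hedge Δ=0.0000, bond B=48.5437.
  t=1,j=0: stock 85.8500 → up 90.1425 (V=43.6893), down 72.9725 (V=0.0000). Price 38.1751; hedge Δ=2.5445, bond B=-180.2715.
  t=1,j=1: stock 106.0500 → up 111.3525 (V=48.5437), down 90.1425 (V=43.6893). Price 46.6585; hedge Δ=0.2289, bond B=22.3867.
  t=0,j=0: stock 101.0000 → up 106.0500 (V=46.6585), down 85.8500 (V=38.1751). Price 44.4759; hedge Δ=0.4200, bond B=2.0591.
Check: Δ(0,0)·S0 + B(0,0) = 44.4759 = V0.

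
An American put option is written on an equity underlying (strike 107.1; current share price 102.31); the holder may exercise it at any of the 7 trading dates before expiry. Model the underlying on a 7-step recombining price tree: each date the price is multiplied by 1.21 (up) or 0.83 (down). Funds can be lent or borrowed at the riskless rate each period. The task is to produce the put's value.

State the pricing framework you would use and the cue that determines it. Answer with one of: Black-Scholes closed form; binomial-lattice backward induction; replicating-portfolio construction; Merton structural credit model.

framework: binomial-lattice backward induction

Key observation: an American put (K = 107.1, S₀ = 102.31) on a 7-date tree has no closed form — the optimal stopping decision is embedded and must be resolved recursively from expiry.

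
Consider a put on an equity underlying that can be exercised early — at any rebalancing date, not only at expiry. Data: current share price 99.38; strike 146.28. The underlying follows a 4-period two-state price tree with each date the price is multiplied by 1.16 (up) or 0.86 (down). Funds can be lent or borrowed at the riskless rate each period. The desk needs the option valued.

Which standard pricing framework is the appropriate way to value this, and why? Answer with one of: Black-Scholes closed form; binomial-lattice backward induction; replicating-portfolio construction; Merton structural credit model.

Key observation: with exercise allowed before expiry on a discrete up/down model (4 steps from spot 99.38), the strike-146.28 put's value must be rolled back through the tree testing early exercise at each node.

framework: binomial-lattice backward induction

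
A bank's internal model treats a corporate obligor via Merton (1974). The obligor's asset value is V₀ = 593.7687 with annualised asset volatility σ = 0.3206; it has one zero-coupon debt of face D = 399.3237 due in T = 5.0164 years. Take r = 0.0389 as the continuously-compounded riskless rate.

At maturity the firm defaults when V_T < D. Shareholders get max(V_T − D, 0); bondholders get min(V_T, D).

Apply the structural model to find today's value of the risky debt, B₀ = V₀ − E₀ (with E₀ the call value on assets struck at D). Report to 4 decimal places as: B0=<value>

With assets at 593.7687 and a single debt payment of 399.3237 at 5.0164 years:
d₁ = [ln(V₀/D) + (r + σ²/2)T] / (σ√T)
   = [ln(593.7687/399.3237) + (0.0389 + 0.5·0.3206²)·5.0164] / (0.3206·√5.0164)
   = [0.396717 + 0.452942] / 0.718058 = 1.183274
d₂ = d₁ − σ√T = 1.183274 − 0.718058 = 0.465215
N(d₁) = 0.881650,  N(d₂) = 0.679111,  e^(−rT) = 0.822721
E₀ = V₀·N(d₁) − D·e^(−rT)·N(d₂)
   = 593.7687·0.881650 − 399.3237·0.822721·0.679111 = 300.386087
B₀ = V₀ − E₀ = 593.7687 − 300.386087 = 293.382613

B0=293.3826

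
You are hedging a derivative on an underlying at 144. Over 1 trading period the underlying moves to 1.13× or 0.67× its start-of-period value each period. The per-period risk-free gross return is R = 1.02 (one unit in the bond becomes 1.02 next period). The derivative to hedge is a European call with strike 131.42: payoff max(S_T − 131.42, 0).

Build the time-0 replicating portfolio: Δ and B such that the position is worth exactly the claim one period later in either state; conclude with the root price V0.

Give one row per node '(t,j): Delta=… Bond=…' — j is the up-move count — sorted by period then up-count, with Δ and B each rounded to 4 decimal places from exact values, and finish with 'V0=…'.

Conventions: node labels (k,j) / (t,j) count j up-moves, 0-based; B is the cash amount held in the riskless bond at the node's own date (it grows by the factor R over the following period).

(0,0): Delta=0.4725 Bond=-44.6952
V0=23.3483

Since d<R<u, set p* = (R−d)/(u−d) = 0.7609; price each node as the discounted p*-expectation of its children.
Payoffs at expiry: V(1,0)=0.0000, V(1,1)=31.3000
(0,0): S=144.0000. Δ = (V_up−V_dn)/(S_up−S_dn) = (31.3000−0.0000)/(162.7200−96.4800) = 0.4725. V = [p*·31.3000 + (1−p*)·0.0000]/1.02 = 23.3483. B = V − Δ·S = -44.6952.
Verification: the root portfolio costs Δ(0,0)·S0 + B(0,0) = 23.3483, matching V0.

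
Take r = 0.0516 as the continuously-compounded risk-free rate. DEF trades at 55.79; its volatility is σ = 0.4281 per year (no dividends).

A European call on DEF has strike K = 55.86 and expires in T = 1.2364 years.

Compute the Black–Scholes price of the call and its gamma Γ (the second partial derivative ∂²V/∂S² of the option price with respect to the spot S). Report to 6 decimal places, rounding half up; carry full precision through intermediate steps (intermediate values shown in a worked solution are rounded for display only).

σ√T = 0.4281·√1.2364 = 0.476019
d₁ = (ln(S/K) + (r+σ²/2)T) / (σ√T) = (ln(55.79/55.86) + (0.0516+0.4281²/2)·1.2364) / 0.476019 = (-0.001254 + 0.177096) / 0.476019 = 0.369400
d₂ = d₁ − σ√T = 0.369400 − 0.476019 = -0.106619
e^{−rT} = 0.938194
N(d₁) = 0.644085,  N(d₂) = 0.457545
Call price V = S·N(d₁) − K·e^{−rT}·N(d₂) = 35.933513 − 23.978827 = 11.954687
φ(d₁) = (1/√(2π))·e^{−d₁²/2} = 0.372631
Γ = φ(d₁) / (S·σ·√T) = 0.014031

price = 11.954687
Γ = 0.014031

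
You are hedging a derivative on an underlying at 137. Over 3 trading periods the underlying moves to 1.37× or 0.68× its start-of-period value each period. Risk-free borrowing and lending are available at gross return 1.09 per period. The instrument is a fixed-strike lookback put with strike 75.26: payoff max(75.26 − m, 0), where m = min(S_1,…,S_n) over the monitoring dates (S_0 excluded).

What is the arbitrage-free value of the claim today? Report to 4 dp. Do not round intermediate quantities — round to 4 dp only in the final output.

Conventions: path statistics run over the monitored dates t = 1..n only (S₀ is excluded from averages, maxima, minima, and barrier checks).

Under the martingale measure an up-move has probability p* = 0.5942; value the claim as the probability-weighted average of per-path payoffs, discounted 3 periods at R = 1.09.
Enumerate all 2^3 = 8 price paths (U = up ×1.37, D = down ×0.68); each path with k up-moves has probability p*^k·(1−p*)^(3−k).
DDD: m=43.0772, payoff=32.1828, prob=0.066823
UDD: m=86.7879, payoff=0.0000, prob=0.097848
DUD: m=86.7879, payoff=0.0000, prob=0.097848
UUD: m=174.8520, payoff=0.0000, prob=0.143278
DDU: m=63.3488, payoff=11.9112, prob=0.097848
UDU: m=127.6292, payoff=0.0000, prob=0.143278
DUU: m=93.1600, payoff=0.0000, prob=0.143278
UUU: m=187.6900, payoff=0.0000, prob=0.209799
Price = Σ prob·payoff / R^3 = 3.316045 / 1.295029 = 2.5606

price = 2.5606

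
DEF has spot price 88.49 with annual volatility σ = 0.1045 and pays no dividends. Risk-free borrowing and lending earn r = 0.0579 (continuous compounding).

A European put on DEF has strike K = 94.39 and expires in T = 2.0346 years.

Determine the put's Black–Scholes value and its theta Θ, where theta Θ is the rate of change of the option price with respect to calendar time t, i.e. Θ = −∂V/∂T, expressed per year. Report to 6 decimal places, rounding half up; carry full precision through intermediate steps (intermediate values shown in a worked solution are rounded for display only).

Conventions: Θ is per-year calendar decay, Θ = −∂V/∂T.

σ√T = 0.1045·√2.0346 = 0.149058
d₁ = (ln(S/K) + (r+σ²/2)T) / (σ√T) = (ln(88.49/94.39) + (0.0579+0.1045²/2)·2.0346) / 0.149058 = (-0.064546 + 0.128913) / 0.149058 = 0.431824
d₂ = d₁ − σ√T = 0.431824 − 0.149058 = 0.282766
e^{−rT} = 0.888871
N(−d₁) = 0.332935,  N(−d₂) = 0.388678
Put price V = K·e^{−rT}·N(−d₂) − S·N(−d₁) = 32.610295 − 29.461383 = 3.148912
φ(d₁) = (1/√(2π))·e^{−d₁²/2} = 0.363428
Θ = −S·φ(d₁)·σ/(2√T) + r·K·e^{−rT}·N(−d₂) = −1.178038 + 1.888136 = 0.710099

price = 3.148912
Θ = 0.710099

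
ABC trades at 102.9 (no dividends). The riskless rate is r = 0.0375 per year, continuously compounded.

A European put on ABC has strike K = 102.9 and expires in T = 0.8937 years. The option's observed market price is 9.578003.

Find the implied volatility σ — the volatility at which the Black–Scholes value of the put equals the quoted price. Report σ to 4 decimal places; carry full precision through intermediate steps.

sigma = 0.2942

At σ = 0.2942 the Black–Scholes value reproduces the quote:
σ√T = 0.2942·√0.8937 = 0.278124
d₁ = (ln(S/K) + (r+σ²/2)T) / (σ√T) = (ln(102.9/102.9) + (0.0375+0.2942²/2)·0.8937) / 0.278124 = (0.000000 + 0.072190) / 0.278124 = 0.259561
d₂ = d₁ − σ√T = 0.259561 − 0.278124 = -0.018563
e^{−rT} = 0.967042
N(−d₁) = 0.397601,  N(−d₂) = 0.507405
V = K·e^{−rT}·N(−d₂) − S·N(−d₁) = 50.491156 − 40.913152 = 9.578003 (matching the quote); vega is positive throughout, so no other σ reproduces this price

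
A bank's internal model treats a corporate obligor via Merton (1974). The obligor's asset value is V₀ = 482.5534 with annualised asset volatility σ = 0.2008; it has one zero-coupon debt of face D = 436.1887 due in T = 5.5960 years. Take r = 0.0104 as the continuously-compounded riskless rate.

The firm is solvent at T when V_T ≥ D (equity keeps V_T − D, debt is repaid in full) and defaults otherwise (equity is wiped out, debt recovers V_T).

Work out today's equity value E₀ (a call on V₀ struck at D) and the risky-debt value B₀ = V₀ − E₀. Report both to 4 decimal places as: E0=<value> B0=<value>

E0=124.0094 B0=358.5440

Equity is a call on the firm's assets struck at D = 436.1887:
d₁ = [ln(V₀/D) + (r + σ²/2)T] / (σ√T)
   = [ln(482.5534/436.1887) + (0.0104 + 0.5·0.2008²)·5.5960] / (0.2008·√5.5960)
   = [0.101017 + 0.171016] / 0.475010 = 0.572688
d₂ = d₁ − σ√T = 0.572688 − 0.475010 = 0.097678
N(d₁) = 0.716572,  N(d₂) = 0.538906,  e^(−rT) = 0.943463
E₀ = V₀·N(d₁) − D·e^(−rT)·N(d₂)
   = 482.5534·0.716572 − 436.1887·0.943463·0.538906 = 124.009432
B₀ = V₀ − E₀ = 482.5534 − 124.009432 = 358.543968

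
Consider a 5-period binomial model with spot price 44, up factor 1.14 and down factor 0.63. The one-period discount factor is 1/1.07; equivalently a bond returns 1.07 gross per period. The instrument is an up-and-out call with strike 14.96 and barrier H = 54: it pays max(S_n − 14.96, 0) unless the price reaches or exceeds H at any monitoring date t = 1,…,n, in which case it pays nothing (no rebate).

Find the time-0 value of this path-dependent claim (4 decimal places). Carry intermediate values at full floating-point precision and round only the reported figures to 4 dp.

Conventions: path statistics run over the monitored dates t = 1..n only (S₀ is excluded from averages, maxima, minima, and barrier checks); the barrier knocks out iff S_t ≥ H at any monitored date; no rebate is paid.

price = 4.1134

With p* = (R−d)/(u−d) = 0.8627, sum probability × payoff across the paths and divide by R^5.
Enumerate all 2^5 = 32 price paths (U = up ×1.14, D = down ×0.63); each path with k up-moves has probability p*^k·(1−p*)^(5−k).
DDDDD: M=27.7200, payoff=0.0000, prob=0.000049
UDDDD: M=50.1600, payoff=0.0000, prob=0.000306
DUDDD: M=31.6008, payoff=0.0000, prob=0.000306
UUDDD: M=57.1824, payoff=0.0000, prob=0.001925
DDUDD: M=27.7200, payoff=0.0000, prob=0.000306
UDUDD: M=50.1600, payoff=0.0000, prob=0.001925
DUUDD: M=36.0249, payoff=0.0000, prob=0.001925
UUUDD: M=65.1879, payoff=0.0000, prob=0.012098
DDDUD: M=27.7200, payoff=0.0000, prob=0.000306
UDDUD: M=50.1600, payoff=0.0000, prob=0.001925
DUDUD: M=31.6008, payoff=0.0000, prob=0.001925
UUDUD: M=57.1824, payoff=0.0000, prob=0.012098
DDUUD: M=27.7200, payoff=0.0000, prob=0.001925
UDUUD: M=50.1600, payoff=10.9131, prob=0.012098
DUUUD: M=41.0684, payoff=10.9131, prob=0.012098
UUUUD: M=74.3142, payoff=0.0000, prob=0.076043
DDDDU: M=27.7200, payoff=0.0000, prob=0.000306
UDDDU: M=50.1600, payoff=0.0000, prob=0.001925
DUDDU: M=31.6008, payoff=0.0000, prob=0.001925
UUDDU: M=57.1824, payoff=0.0000, prob=0.012098
DDUDU: M=27.7200, payoff=0.0000, prob=0.001925
UDUDU: M=50.1600, payoff=10.9131, prob=0.012098
DUUDU: M=36.0249, payoff=10.9131, prob=0.012098
UUUDU: M=65.1879, payoff=0.0000, prob=0.076043
DDDUU: M=27.7200, payoff=0.0000, prob=0.001925
UDDUU: M=50.1600, payoff=10.9131, prob=0.012098
DUDUU: M=31.6008, payoff=10.9131, prob=0.012098
UUDUU: M=57.1824, payoff=0.0000, prob=0.076043
DDUUU: M=27.7200, payoff=10.9131, prob=0.012098
UDUUU: M=50.1600, payoff=31.8580, prob=0.076043
DUUUU: M=46.8180, payoff=31.8580, prob=0.076043
UUUUU: M=84.7182, payoff=0.0000, prob=0.477983
Price = Σ prob·payoff / R^5 = 5.769301 / 1.402552 = 4.1134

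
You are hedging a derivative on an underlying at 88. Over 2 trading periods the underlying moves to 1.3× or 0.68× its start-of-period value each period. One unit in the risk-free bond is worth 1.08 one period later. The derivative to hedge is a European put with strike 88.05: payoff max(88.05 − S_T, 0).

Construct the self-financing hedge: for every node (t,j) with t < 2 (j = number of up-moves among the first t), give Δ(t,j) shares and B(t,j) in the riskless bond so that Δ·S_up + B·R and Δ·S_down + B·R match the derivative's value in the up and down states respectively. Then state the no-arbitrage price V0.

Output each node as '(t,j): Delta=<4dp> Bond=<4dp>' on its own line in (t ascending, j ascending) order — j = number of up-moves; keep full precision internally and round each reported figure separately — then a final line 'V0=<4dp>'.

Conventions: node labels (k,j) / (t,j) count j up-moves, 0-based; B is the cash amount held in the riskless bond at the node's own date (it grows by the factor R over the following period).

Since d<R<u, set p* = (R−d)/(u−d) = 0.6452; price each node as the discounted p*-expectation of its children.
Expiry values: V(2,0)=47.3588, V(2,1)=10.2580, V(2,2)=0.0000
  t=1,j=0: stock 59.8400 → up 77.7920 (V=10.2580), down 40.6912 (V=47.3588). Price 21.6878; hedge Δ=-1.0000, bond B=81.5278.
  t=1,j=1: stock 114.4000 → up 148.7200 (V=0.0000), down 77.7920 (V=10.2580). Price 3.3703; hedge Δ=-0.1446, bond B=19.9155.
  t=0,j=0: stock 88.0000 → up 114.4000 (V=3.3703), down 59.8400 (V=21.6878). Price 9.1389; hedge Δ=-0.3357, bond B=38.6832.
Sanity check at the root: Δ(0,0)·S0 + B(0,0) reproduces V0 = 9.1389.

(0,0): Delta=-0.3357 Bond=38.6832
(1,0): Delta=-1.0000 Bond=81.5278
(1,1): Delta=-0.1446 Bond=19.9155
V0=9.1389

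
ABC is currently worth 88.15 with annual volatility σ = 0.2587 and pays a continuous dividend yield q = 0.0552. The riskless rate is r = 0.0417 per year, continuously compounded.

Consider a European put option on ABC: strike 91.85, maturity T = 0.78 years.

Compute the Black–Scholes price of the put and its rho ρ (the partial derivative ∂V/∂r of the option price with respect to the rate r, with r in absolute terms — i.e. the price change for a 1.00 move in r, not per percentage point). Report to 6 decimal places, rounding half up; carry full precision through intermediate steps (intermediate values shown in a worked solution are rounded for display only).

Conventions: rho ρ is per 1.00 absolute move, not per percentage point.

price = 10.320346
ρ = -43.911158

σ√T = 0.2587·√0.78 = 0.228478
d₁ = (ln(S/K) + (r−q+σ²/2)T) / (σ√T) = (ln(88.15/91.85) + (0.0417−0.0552+0.2587²/2)·0.78) / 0.228478 = (-0.041117 + 0.015571) / 0.228478 = -0.111809
d₂ = d₁ − σ√T = -0.111809 − 0.228478 = -0.340287
e^{−rT} = 0.967997
e^{−qT} = 0.957858
N(−d₁) = 0.544513,  N(−d₂) = 0.633180
Put price V = K·e^{−rT}·N(−d₂) − S·e^{−qT}·N(−d₁) = 56.296356 − 45.976010 = 10.320346
ρ = −K·T·e^{−rT}·N(−d₂) = -43.911158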